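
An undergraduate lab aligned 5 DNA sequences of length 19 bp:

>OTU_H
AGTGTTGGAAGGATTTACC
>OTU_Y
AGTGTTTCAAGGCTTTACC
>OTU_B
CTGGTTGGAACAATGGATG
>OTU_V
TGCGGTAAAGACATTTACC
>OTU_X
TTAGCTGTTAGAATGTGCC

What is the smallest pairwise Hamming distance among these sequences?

3

Pairwise Hamming distances:
  OTU_H vs OTU_Y: 3
  OTU_H vs OTU_B: 9
  OTU_H vs OTU_V: 8
  OTU_H vs OTU_X: 9
  OTU_Y vs OTU_B: 12
  OTU_Y vs OTU_V: 9
  OTU_Y vs OTU_X: 11
  OTU_B vs OTU_V: 13
  OTU_B vs OTU_X: 10
  OTU_V vs OTU_X: 11
The smallest is 3, between OTU_H and OTU_Y.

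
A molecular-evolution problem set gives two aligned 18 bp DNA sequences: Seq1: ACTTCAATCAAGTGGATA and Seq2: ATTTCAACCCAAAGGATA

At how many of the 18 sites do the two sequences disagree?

Mismatches occur at site 2 (C→T), site 8 (T→C), site 10 (A→C), site 12 (G→A), site 13 (T→A).
That gives 5 mismatches out of 18 aligned sites, so the Hamming distance is 5.

5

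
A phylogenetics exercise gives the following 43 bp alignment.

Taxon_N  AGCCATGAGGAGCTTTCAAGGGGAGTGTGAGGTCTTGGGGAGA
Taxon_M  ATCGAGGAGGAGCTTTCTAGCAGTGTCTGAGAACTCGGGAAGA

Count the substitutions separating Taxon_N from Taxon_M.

12

Mismatches occur at site 2 (G/T), site 4 (C/G), site 6 (T/G), site 18 (A/T), site 21 (G/C), site 22 (G/A), site 24 (A/T), site 27 (G/C), site 32 (G/A), site 33 (T/A), site 36 (T/C), site 40 (G/A).
That gives 12 mismatches out of 43 aligned sites, so the Hamming distance is 12.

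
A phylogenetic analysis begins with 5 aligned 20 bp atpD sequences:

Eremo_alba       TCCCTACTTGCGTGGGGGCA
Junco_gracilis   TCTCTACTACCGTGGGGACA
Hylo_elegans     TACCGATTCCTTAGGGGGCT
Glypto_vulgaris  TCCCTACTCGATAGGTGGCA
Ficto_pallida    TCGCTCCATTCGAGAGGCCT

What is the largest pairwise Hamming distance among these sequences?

12

Pairwise Hamming distances:
  Eremo_alba vs Junco_gracilis: 4
  Eremo_alba vs Hylo_elegans: 9
  Eremo_alba vs Glypto_vulgaris: 5
  Eremo_alba vs Ficto_pallida: 8
  Junco_gracilis vs Hylo_elegans: 10
  Junco_gracilis vs Glypto_vulgaris: 8
  Junco_gracilis vs Ficto_pallida: 9
  Hylo_elegans vs Glypto_vulgaris: 7
  Hylo_elegans vs Ficto_pallida: 12
  Glypto_vulgaris vs Ficto_pallida: 11
The largest is 12, between Hylo_elegans and Ficto_pallida.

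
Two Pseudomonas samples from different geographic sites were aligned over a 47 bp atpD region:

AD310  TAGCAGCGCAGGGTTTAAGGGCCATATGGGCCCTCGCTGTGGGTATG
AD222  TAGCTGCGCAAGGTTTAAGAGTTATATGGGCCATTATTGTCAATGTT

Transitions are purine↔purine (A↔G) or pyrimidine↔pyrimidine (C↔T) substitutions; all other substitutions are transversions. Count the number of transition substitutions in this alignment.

The sequences differ at positions 5 (A/T, transversion), 11 (G/A, transition), 20 (G/A, transition), 22 (C/T, transition), 23 (C/T, transition), 33 (C/A, transversion), 35 (C/T, transition), 36 (G/A, transition), 37 (C/T, transition), 41 (G/C, transversion), 42 (G/A, transition), 43 (G/A, transition), 45 (A/G, transition), 47 (G/T, transversion).
Of the 14 differences, 10 transitions and 4 transversions, so the answer is 10.

10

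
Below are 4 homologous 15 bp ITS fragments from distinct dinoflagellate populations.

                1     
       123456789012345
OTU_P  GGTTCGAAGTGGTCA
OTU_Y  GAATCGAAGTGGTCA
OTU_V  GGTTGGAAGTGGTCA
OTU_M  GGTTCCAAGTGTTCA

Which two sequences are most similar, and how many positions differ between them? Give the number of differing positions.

Pairwise Hamming distances:
  OTU_P vs OTU_Y: 2
  OTU_P vs OTU_V: 1
  OTU_P vs OTU_M: 2
  OTU_Y vs OTU_V: 3
  OTU_Y vs OTU_M: 4
  OTU_V vs OTU_M: 3
The smallest is 1, between OTU_P and OTU_V.

1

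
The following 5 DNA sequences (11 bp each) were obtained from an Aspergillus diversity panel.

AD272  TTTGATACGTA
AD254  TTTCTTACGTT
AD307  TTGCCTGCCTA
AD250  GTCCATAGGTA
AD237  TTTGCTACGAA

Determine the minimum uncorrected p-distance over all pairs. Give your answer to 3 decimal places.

Pairwise Hamming distances:
  AD272 vs AD254: 3
  AD272 vs AD307: 5
  AD272 vs AD250: 4
  AD272 vs AD237: 2
  AD254 vs AD307: 5
  AD254 vs AD250: 5
  AD254 vs AD237: 4
  AD307 vs AD250: 6
  AD307 vs AD237: 5
  AD250 vs AD237: 6
The smallest is 2 mismatches, between AD272 and AD237; p = 2/11 = 0.182.

0.182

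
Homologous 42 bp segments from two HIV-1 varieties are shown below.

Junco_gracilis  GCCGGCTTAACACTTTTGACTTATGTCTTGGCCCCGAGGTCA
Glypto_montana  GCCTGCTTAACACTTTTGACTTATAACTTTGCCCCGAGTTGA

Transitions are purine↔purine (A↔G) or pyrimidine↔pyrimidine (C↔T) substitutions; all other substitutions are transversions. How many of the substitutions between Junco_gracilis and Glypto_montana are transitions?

Mismatches occur at site 4 (G/T, transversion), site 25 (G/A, transition), site 26 (T/A, transversion), site 30 (G/T, transversion), site 39 (G/T, transversion), site 41 (C/G, transversion).
Of the 6 differences, 1 transition and 5 transversions, so the answer is 1.

1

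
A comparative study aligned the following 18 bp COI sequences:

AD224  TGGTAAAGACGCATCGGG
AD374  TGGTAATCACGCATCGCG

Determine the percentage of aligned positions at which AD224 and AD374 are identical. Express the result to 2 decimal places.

83.33%

Differing sites — 7:A/T; 8:G/C; 17:G/C.
15 of the 18 sites match, so the percent identity is 15/18 × 100 = 83.33%.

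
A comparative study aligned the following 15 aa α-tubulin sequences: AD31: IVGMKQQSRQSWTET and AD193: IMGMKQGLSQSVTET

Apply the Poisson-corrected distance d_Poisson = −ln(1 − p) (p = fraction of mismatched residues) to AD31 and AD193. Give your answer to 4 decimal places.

0.4055

The sequences differ at positions 2 (V/M), 7 (Q/G), 8 (S/L), 9 (R/S), 12 (W/V).
p = 5/15 = 0.333333.
d = −ln(1 − 0.333333) = −ln(0.666667) = 0.4055.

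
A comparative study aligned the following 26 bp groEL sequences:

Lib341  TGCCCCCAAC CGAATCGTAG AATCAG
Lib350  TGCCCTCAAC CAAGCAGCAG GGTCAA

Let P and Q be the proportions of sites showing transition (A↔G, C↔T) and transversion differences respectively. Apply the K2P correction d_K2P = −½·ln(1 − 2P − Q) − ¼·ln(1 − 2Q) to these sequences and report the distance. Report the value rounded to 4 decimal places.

0.5504

The sequences differ at positions 6 (C/T, transition), 12 (G/A, transition), 14 (A/G, transition), 15 (T/C, transition), 16 (C/A, transversion), 18 (T/C, transition), 21 (A/G, transition), 22 (A/G, transition), 26 (G/A, transition).
Of the 9 differences, 8 transitions and 1 transversion over 26 sites: P = 8/26 = 0.307692, Q = 1/26 = 0.038462.
d = −0.5·ln(0.346154) − 0.25·ln(0.923076) = −0.5·(-1.060872) − 0.25·(-0.080044) = 0.5504.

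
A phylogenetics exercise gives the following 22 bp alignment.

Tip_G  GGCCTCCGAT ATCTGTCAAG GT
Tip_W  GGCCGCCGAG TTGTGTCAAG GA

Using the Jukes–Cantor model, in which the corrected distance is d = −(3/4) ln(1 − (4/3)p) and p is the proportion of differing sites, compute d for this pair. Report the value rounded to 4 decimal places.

Differing sites — 5:T/G; 10:T/G; 11:A/T; 13:C/G; 22:T/A.
p = 5/22 = 0.227273.
d = −0.75 · ln(1 − (4/3)·0.227273) = −0.75 · ln(0.696969) = −0.75 · (-0.361014) = 0.2708.

0.2708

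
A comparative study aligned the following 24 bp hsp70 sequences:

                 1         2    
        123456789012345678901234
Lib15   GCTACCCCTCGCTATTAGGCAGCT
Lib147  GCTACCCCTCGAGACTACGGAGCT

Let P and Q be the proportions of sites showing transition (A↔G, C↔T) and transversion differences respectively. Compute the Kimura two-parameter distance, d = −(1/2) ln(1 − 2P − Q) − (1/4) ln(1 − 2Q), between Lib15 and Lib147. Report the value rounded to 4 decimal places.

The sequences differ at positions 12 (C/A, transversion), 13 (T/G, transversion), 15 (T/C, transition), 18 (G/C, transversion), 20 (C/G, transversion).
Of the 5 differences, 1 transition and 4 transversions over 24 sites: P = 1/24 = 0.041667, Q = 4/24 = 0.166667.
d = −0.5·ln(0.749999) − 0.25·ln(0.666666) = −0.5·(-0.287683) − 0.25·(-0.405466) = 0.2452.

0.2452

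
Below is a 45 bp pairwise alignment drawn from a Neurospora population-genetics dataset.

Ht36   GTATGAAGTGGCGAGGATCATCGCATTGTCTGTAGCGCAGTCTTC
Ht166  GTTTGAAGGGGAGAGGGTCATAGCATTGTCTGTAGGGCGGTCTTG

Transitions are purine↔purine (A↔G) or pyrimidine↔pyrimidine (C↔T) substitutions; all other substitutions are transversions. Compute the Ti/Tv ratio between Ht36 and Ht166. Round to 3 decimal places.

The sequences differ at positions 3 (A/T, transversion), 9 (T/G, transversion), 12 (C/A, transversion), 17 (A/G, transition), 22 (C/A, transversion), 36 (C/G, transversion), 39 (A/G, transition), 45 (C/G, transversion).
Of the 8 differences, 2 transitions and 6 transversions, so Ti/Tv = 2/6 = 0.333.

0.333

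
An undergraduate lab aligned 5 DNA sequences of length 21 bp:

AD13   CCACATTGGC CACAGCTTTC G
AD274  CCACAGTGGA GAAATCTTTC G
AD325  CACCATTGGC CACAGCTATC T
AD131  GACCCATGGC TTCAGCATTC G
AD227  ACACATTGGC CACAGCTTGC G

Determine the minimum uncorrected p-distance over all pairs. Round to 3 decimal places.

0.095

Pairwise Hamming distances:
  AD13 vs AD274: 5
  AD13 vs AD325: 4
  AD13 vs AD131: 8
  AD13 vs AD227: 2
  AD274 vs AD325: 9
  AD274 vs AD131: 11
  AD274 vs AD227: 7
  AD325 vs AD131: 8
  AD325 vs AD227: 6
  AD131 vs AD227: 9
The smallest is 2 mismatches, between AD13 and AD227; p = 2/21 = 0.095.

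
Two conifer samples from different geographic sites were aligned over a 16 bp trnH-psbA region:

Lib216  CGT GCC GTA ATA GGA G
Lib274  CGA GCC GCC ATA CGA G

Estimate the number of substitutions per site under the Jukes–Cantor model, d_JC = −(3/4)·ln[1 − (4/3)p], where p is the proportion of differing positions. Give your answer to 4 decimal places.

0.3041

The sequences differ at positions 3 (T/A), 8 (T/C), 9 (A/C), 13 (G/C).
p = 4/16 = 0.250000.
d = −0.75 · ln(1 − (4/3)·0.250000) = −0.75 · ln(0.666667) = −0.75 · (-0.405465) = 0.3041.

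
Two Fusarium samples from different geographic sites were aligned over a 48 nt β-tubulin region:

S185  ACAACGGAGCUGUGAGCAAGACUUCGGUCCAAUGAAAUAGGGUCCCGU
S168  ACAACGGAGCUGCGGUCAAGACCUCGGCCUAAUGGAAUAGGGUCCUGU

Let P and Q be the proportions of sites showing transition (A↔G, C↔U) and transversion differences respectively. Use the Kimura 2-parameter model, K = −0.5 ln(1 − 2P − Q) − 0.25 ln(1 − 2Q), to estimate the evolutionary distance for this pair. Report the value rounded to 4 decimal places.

0.1980

Differing sites — 13:U/C (Ti); 15:A/G (Ti); 16:G/U (Tv); 23:U/C (Ti); 28:U/C (Ti); 30:C/U (Ti); 35:A/G (Ti); 46:C/U (Ti).
Of the 8 differences, 7 transitions and 1 transversion over 48 sites: P = 7/48 = 0.145833, Q = 1/48 = 0.020833.
d = −0.5·ln(0.687501) − 0.25·ln(0.958334) = −0.5·(-0.374692) − 0.25·(-0.042559) = 0.1980.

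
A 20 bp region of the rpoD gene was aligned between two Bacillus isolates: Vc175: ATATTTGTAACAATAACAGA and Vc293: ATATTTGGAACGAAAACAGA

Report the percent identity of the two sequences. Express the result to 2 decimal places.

Differing sites — 8:T/G; 12:A/G; 14:T/A.
17 of the 20 sites match, so the percent identity is 17/20 × 100 = 85.00%.

85.00%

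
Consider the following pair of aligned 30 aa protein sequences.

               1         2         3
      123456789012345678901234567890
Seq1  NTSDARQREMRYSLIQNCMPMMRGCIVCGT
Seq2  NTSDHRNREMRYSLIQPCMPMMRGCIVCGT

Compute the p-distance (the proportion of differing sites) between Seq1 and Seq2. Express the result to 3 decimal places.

0.100

Mismatches occur at site 5 (A↔H), site 7 (Q↔N), site 17 (N↔P).
There are 3 differences over 30 sites, so p = 3/30 = 0.100.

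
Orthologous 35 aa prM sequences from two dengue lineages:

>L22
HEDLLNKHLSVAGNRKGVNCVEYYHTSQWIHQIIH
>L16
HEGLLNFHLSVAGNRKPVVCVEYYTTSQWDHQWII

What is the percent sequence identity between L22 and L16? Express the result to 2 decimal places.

Mismatches occur at site 3 (D→G), site 7 (K→F), site 17 (G→P), site 19 (N→V), site 25 (H→T), site 30 (I→D), site 33 (I→W), site 35 (H→I).
27 of the 35 sites match, so the percent identity is 27/35 × 100 = 77.14%.

77.14%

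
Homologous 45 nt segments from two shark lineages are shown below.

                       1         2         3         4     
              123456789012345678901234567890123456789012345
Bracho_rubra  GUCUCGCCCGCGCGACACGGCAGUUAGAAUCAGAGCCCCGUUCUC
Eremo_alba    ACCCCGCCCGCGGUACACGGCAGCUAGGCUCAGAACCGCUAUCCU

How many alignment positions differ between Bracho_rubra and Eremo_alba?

Differing sites — 1:G/A; 2:U/C; 4:U/C; 13:C/G; 14:G/U; 24:U/C; 28:A/G; 29:A/C; 35:G/A; 38:C/G; 40:G/U; 41:U/A; 44:U/C; 45:C/U.
That gives 14 mismatches out of 45 aligned sites, so the Hamming distance is 14.

14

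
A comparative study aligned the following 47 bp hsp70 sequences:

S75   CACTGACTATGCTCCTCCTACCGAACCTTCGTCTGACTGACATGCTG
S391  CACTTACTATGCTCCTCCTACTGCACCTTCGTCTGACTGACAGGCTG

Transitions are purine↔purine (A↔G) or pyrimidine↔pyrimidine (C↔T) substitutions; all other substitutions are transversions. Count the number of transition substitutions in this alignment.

Differing sites — 5:G/T (Tv); 22:C/T (Ti); 24:A/C (Tv); 43:T/G (Tv).
Of the 4 differences, 1 transition and 3 transversions, so the answer is 1.

1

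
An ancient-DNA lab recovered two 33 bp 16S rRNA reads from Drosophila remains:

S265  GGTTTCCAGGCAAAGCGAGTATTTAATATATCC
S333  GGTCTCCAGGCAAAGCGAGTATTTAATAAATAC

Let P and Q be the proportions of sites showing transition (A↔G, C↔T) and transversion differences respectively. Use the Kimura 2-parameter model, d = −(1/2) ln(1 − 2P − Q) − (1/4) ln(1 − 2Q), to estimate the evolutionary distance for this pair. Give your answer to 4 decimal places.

0.0969

Differing sites — 4:T/C (Ti); 29:T/A (Tv); 32:C/A (Tv).
Of the 3 differences, 1 transition and 2 transversions over 33 sites: P = 1/33 = 0.030303, Q = 2/33 = 0.060606.
d = −0.5·ln(0.878788) − 0.25·ln(0.878788) = −0.5·(-0.129212) − 0.25·(-0.129212) = 0.0969.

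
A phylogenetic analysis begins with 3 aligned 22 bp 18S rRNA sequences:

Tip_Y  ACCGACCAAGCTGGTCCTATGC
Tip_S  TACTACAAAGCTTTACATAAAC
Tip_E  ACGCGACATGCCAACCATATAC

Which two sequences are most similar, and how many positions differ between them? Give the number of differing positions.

Pairwise Hamming distances:
  Tip_Y vs Tip_S: 10
  Tip_Y vs Tip_E: 11
  Tip_S vs Tip_E: 13
The smallest is 10, between Tip_Y and Tip_S.

10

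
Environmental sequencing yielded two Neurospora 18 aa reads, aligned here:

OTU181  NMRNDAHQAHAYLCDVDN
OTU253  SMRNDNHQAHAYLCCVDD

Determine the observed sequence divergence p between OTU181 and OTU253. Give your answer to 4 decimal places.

0.2222

Mismatches occur at site 1 (N→S), site 6 (A→N), site 15 (D→C), site 18 (N→D).
There are 4 differences over 18 sites, so p = 4/18 = 0.2222.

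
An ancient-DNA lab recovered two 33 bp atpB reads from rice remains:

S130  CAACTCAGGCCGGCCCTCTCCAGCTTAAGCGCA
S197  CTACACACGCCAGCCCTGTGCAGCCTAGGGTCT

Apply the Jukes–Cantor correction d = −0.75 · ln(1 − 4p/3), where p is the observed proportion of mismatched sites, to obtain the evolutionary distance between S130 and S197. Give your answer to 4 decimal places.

The sequences differ at positions 2 (A/T), 5 (T/A), 8 (G/C), 12 (G/A), 18 (C/G), 20 (C/G), 25 (T/C), 28 (A/G), 30 (C/G), 31 (G/T), 33 (A/T).
p = 11/33 = 0.333333.
d = −0.75 · ln(1 − (4/3)·0.333333) = −0.75 · ln(0.555556) = −0.75 · (-0.587786) = 0.4408.

0.4408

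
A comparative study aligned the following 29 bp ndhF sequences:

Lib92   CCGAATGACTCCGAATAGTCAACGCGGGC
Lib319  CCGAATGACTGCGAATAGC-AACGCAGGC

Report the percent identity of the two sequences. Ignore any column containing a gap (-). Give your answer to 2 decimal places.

Excluding the 1 gap column leaves 28 comparable sites.
The sequences differ at positions 11 (C/G), 19 (T/C), 26 (G/A).
25 of the 28 comparable sites match, so the percent identity is 25/28 × 100 = 89.29%.

89.29%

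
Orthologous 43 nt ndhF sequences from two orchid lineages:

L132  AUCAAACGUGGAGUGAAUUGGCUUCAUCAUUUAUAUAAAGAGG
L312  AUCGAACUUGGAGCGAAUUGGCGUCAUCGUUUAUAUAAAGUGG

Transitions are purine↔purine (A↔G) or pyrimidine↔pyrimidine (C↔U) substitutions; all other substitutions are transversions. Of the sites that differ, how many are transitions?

3

The sequences differ at positions 4 (A/G, transition), 8 (G/U, transversion), 14 (U/C, transition), 23 (U/G, transversion), 29 (A/G, transition), 41 (A/U, transversion).
Of the 6 differences, 3 transitions and 3 transversions, so the answer is 3.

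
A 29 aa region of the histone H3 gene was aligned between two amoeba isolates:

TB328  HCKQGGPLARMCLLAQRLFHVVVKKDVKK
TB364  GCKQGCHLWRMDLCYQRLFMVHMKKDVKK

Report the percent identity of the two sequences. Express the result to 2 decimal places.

Mismatches occur at site 1 (H↔G), site 6 (G↔C), site 7 (P↔H), site 9 (A↔W), site 12 (C↔D), site 14 (L↔C), site 15 (A↔Y), site 20 (H↔M), site 22 (V↔H), site 23 (V↔M).
19 of the 29 sites match, so the percent identity is 19/29 × 100 = 65.52%.

65.52%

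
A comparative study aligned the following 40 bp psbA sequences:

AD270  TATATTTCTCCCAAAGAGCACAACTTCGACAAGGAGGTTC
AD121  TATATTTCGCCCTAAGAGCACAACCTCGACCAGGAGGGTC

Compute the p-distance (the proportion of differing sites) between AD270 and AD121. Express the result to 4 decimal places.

Differing sites — 9:T/G; 13:A/T; 25:T/C; 31:A/C; 38:T/G.
There are 5 differences over 40 sites, so p = 5/40 = 0.1250.

0.1250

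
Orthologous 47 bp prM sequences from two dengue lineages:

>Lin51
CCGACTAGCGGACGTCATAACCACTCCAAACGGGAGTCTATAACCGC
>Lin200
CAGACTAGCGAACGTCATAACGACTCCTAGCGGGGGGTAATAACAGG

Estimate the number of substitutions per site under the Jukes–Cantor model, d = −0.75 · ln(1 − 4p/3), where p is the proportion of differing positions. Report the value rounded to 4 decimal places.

0.2805

The sequences differ at positions 2 (C/A), 11 (G/A), 22 (C/G), 28 (A/T), 30 (A/G), 35 (A/G), 37 (T/G), 38 (C/T), 39 (T/A), 45 (C/A), 47 (C/G).
p = 11/47 = 0.234043.
d = −0.75 · ln(1 − (4/3)·0.234043) = −0.75 · ln(0.687943) = −0.75 · (-0.374049) = 0.2805.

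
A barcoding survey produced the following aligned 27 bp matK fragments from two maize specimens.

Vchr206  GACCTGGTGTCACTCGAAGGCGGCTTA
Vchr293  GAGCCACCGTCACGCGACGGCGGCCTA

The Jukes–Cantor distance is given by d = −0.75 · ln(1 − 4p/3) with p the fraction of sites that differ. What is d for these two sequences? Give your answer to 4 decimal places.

0.3770

The sequences differ at positions 3 (C/G), 5 (T/C), 6 (G/A), 7 (G/C), 8 (T/C), 14 (T/G), 18 (A/C), 25 (T/C).
p = 8/27 = 0.296296.
d = −0.75 · ln(1 − (4/3)·0.296296) = −0.75 · ln(0.604939) = −0.75 · (-0.502628) = 0.3770.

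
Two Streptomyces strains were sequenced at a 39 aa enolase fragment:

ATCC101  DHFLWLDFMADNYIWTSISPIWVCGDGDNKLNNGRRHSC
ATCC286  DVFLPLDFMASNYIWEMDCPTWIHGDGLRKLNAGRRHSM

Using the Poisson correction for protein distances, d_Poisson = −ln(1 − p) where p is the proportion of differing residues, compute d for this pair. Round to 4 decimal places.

0.4447

Mismatches occur at site 2 (H/V), site 5 (W/P), site 11 (D/S), site 16 (T/E), site 17 (S/M), site 18 (I/D), site 19 (S/C), site 21 (I/T), site 23 (V/I), site 24 (C/H), site 28 (D/L), site 29 (N/R), site 33 (N/A), site 39 (C/M).
p = 14/39 = 0.358974.
d = −ln(1 − 0.358974) = −ln(0.641026) = 0.4447.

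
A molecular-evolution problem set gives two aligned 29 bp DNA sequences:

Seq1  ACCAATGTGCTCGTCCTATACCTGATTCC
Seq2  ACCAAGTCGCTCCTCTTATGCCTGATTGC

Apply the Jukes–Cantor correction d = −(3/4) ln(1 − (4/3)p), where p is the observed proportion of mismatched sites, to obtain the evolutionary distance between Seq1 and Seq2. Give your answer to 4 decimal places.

The sequences differ at positions 6 (T/G), 7 (G/T), 8 (T/C), 13 (G/C), 16 (C/T), 20 (A/G), 28 (C/G).
p = 7/29 = 0.241379.
d = −0.75 · ln(1 − (4/3)·0.241379) = −0.75 · ln(0.678161) = −0.75 · (-0.388371) = 0.2913.

0.2913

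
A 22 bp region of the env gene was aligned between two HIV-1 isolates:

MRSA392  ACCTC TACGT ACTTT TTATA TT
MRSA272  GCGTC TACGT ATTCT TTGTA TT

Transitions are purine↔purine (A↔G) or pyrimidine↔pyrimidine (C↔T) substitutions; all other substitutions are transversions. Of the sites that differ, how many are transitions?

4

Mismatches occur at site 1 (A/G, transition), site 3 (C/G, transversion), site 12 (C/T, transition), site 14 (T/C, transition), site 18 (A/G, transition).
Of the 5 differences, 4 transitions and 1 transversion, so the answer is 4.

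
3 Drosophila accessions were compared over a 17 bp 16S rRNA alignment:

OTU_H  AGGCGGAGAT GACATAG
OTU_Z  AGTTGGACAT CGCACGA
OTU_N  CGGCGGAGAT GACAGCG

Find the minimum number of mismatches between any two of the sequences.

3

Pairwise Hamming distances:
  OTU_H vs OTU_Z: 8
  OTU_H vs OTU_N: 3
  OTU_Z vs OTU_N: 9
The smallest is 3, between OTU_H and OTU_N.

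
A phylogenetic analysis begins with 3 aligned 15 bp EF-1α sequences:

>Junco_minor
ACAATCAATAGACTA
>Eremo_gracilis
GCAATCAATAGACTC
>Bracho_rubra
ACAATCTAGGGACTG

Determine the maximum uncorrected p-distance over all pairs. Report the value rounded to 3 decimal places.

Pairwise Hamming distances:
  Junco_minor vs Eremo_gracilis: 2
  Junco_minor vs Bracho_rubra: 4
  Eremo_gracilis vs Bracho_rubra: 5
The largest is 5 mismatches, between Eremo_gracilis and Bracho_rubra; p = 5/15 = 0.333.

0.333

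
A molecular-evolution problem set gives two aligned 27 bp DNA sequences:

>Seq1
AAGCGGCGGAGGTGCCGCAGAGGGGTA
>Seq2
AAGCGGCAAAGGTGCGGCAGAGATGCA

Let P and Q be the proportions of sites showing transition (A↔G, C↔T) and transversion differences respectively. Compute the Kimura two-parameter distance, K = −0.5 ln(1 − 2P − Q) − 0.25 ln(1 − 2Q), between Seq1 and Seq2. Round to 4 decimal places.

Mismatches occur at site 8 (G↔A, transition), site 9 (G↔A, transition), site 16 (C↔G, transversion), site 23 (G↔A, transition), site 24 (G↔T, transversion), site 26 (T↔C, transition).
Of the 6 differences, 4 transitions and 2 transversions over 27 sites: P = 4/27 = 0.148148, Q = 2/27 = 0.074074.
d = −0.5·ln(0.629630) − 0.25·ln(0.851852) = −0.5·(-0.462623) − 0.25·(-0.160342) = 0.2714.

0.2714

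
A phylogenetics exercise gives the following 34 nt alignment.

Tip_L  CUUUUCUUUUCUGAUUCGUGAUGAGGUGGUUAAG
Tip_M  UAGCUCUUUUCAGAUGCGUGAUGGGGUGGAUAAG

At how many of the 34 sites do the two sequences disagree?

Differing sites — 1:C/U; 2:U/A; 3:U/G; 4:U/C; 12:U/A; 16:U/G; 24:A/G; 30:U/A.
That gives 8 mismatches out of 34 aligned sites, so the Hamming distance is 8.

8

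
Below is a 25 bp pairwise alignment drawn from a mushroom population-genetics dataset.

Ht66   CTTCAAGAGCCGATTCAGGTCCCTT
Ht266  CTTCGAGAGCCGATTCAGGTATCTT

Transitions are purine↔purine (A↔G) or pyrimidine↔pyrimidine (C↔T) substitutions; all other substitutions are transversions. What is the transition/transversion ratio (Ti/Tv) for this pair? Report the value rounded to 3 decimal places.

Mismatches occur at site 5 (A↔G, transition), site 21 (C↔A, transversion), site 22 (C↔T, transition).
Of the 3 differences, 2 transitions and 1 transversion, so Ti/Tv = 2/1 = 2.000.

2.000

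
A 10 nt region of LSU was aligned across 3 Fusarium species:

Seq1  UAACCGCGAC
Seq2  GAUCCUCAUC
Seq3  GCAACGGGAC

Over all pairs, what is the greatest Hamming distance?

Pairwise Hamming distances:
  Seq1 vs Seq2: 5
  Seq1 vs Seq3: 4
  Seq2 vs Seq3: 7
The largest is 7, between Seq2 and Seq3.

7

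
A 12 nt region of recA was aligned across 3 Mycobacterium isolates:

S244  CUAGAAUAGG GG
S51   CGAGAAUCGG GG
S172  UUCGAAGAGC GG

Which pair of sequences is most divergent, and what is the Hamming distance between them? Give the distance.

6

Pairwise Hamming distances:
  S244 vs S51: 2
  S244 vs S172: 4
  S51 vs S172: 6
The largest is 6, between S51 and S172.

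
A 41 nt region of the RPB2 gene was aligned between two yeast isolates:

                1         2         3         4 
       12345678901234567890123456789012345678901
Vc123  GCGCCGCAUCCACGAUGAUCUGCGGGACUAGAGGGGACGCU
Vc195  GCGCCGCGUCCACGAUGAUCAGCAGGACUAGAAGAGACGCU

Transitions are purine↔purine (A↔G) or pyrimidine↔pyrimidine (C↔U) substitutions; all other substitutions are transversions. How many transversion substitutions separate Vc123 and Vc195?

1

The sequences differ at positions 8 (A/G, transition), 21 (U/A, transversion), 24 (G/A, transition), 33 (G/A, transition), 35 (G/A, transition).
Of the 5 differences, 4 transitions and 1 transversion, so the answer is 1.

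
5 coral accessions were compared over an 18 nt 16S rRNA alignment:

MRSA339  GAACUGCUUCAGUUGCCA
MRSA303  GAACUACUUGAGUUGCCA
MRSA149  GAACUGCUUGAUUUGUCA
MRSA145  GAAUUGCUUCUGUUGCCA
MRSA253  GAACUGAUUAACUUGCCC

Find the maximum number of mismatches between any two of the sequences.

6

Pairwise Hamming distances:
  MRSA339 vs MRSA303: 2
  MRSA339 vs MRSA149: 3
  MRSA339 vs MRSA145: 2
  MRSA339 vs MRSA253: 4
  MRSA303 vs MRSA149: 3
  MRSA303 vs MRSA145: 4
  MRSA303 vs MRSA253: 5
  MRSA149 vs MRSA145: 5
  MRSA149 vs MRSA253: 5
  MRSA145 vs MRSA253: 6
The largest is 6, between MRSA145 and MRSA253.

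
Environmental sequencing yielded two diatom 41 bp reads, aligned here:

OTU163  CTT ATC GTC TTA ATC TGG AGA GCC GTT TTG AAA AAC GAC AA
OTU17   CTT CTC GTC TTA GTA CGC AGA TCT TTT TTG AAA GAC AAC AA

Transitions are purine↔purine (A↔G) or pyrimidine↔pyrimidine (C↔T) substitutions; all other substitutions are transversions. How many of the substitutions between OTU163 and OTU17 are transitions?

5

Mismatches occur at site 4 (A↔C, transversion), site 13 (A↔G, transition), site 15 (C↔A, transversion), site 16 (T↔C, transition), site 18 (G↔C, transversion), site 22 (G↔T, transversion), site 24 (C↔T, transition), site 25 (G↔T, transversion), site 34 (A↔G, transition), site 37 (G↔A, transition).
Of the 10 differences, 5 transitions and 5 transversions, so the answer is 5.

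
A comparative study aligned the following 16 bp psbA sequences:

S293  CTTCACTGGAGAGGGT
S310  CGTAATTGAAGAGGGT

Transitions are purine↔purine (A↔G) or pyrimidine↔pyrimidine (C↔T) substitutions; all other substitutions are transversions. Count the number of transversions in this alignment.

Mismatches occur at site 2 (T/G, transversion), site 4 (C/A, transversion), site 6 (C/T, transition), site 9 (G/A, transition).
Of the 4 differences, 2 transitions and 2 transversions, so the answer is 2.

2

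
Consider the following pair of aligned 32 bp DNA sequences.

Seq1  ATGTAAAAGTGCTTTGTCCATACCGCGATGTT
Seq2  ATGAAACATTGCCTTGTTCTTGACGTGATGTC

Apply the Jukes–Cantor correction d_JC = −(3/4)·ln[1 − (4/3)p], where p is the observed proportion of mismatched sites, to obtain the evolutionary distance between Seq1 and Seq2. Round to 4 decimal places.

Differing sites — 4:T/A; 7:A/C; 9:G/T; 13:T/C; 18:C/T; 20:A/T; 22:A/G; 23:C/A; 26:C/T; 32:T/C.
p = 10/32 = 0.312500.
d = −0.75 · ln(1 − (4/3)·0.312500) = −0.75 · ln(0.583333) = −0.75 · (-0.538997) = 0.4042.

0.4042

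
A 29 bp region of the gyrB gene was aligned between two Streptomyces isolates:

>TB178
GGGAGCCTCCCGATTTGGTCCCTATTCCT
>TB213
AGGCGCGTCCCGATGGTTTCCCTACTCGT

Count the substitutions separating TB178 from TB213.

Differing sites — 1:G/A; 4:A/C; 7:C/G; 15:T/G; 16:T/G; 17:G/T; 18:G/T; 25:T/C; 28:C/G.
That gives 9 mismatches out of 29 aligned sites, so the Hamming distance is 9.

9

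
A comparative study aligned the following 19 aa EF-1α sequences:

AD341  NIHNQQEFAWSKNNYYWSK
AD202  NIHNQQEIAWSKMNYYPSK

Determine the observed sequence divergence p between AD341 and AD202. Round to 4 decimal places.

Mismatches occur at site 8 (F→I), site 13 (N→M), site 17 (W→P).
There are 3 differences over 19 sites, so p = 3/19 = 0.1579.

0.1579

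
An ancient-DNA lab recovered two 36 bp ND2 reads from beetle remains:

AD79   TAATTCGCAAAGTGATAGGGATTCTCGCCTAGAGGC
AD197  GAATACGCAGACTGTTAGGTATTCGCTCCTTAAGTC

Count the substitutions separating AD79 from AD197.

11

Mismatches occur at site 1 (T→G), site 5 (T→A), site 10 (A→G), site 12 (G→C), site 15 (A→T), site 20 (G→T), site 25 (T→G), site 27 (G→T), site 31 (A→T), site 32 (G→A), site 35 (G→T).
That gives 11 mismatches out of 36 aligned sites, so the Hamming distance is 11.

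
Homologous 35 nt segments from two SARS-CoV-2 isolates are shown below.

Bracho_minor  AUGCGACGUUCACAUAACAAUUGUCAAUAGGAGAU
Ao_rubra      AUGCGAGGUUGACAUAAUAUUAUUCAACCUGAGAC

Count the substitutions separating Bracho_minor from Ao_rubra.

The sequences differ at positions 7 (C/G), 11 (C/G), 18 (C/U), 20 (A/U), 22 (U/A), 23 (G/U), 28 (U/C), 29 (A/C), 30 (G/U), 35 (U/C).
That gives 10 mismatches out of 35 aligned sites, so the Hamming distance is 10.

10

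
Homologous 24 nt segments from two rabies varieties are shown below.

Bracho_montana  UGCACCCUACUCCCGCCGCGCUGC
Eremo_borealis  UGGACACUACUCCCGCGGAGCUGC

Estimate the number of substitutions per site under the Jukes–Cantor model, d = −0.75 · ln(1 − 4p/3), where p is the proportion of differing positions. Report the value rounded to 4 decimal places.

Mismatches occur at site 3 (C↔G), site 6 (C↔A), site 17 (C↔G), site 19 (C↔A).
p = 4/24 = 0.166667.
d = −0.75 · ln(1 − (4/3)·0.166667) = −0.75 · ln(0.777777) = −0.75 · (-0.251315) = 0.1885.

0.1885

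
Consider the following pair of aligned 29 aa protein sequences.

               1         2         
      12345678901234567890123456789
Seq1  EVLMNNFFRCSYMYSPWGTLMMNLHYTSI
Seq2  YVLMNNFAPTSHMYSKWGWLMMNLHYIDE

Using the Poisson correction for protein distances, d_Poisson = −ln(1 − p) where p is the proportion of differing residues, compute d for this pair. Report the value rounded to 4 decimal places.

0.4229

The sequences differ at positions 1 (E/Y), 8 (F/A), 9 (R/P), 10 (C/T), 12 (Y/H), 16 (P/K), 19 (T/W), 27 (T/I), 28 (S/D), 29 (I/E).
p = 10/29 = 0.344828.
d = −ln(1 − 0.344828) = −ln(0.655172) = 0.4229.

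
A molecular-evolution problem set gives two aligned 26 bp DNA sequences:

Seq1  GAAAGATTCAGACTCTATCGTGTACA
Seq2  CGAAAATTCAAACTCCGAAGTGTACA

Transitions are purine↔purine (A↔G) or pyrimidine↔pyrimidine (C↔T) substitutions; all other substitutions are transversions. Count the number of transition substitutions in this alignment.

5

Mismatches occur at site 1 (G↔C, transversion), site 2 (A↔G, transition), site 5 (G↔A, transition), site 11 (G↔A, transition), site 16 (T↔C, transition), site 17 (A↔G, transition), site 18 (T↔A, transversion), site 19 (C↔A, transversion).
Of the 8 differences, 5 transitions and 3 transversions, so the answer is 5.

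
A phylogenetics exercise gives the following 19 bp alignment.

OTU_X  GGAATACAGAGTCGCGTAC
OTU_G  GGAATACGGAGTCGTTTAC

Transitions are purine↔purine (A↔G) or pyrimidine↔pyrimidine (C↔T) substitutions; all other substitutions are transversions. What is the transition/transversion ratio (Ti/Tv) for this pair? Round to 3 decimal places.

Differing sites — 8:A/G (Ti); 15:C/T (Ti); 16:G/T (Tv).
Of the 3 differences, 2 transitions and 1 transversion, so Ti/Tv = 2/1 = 2.000.

2.000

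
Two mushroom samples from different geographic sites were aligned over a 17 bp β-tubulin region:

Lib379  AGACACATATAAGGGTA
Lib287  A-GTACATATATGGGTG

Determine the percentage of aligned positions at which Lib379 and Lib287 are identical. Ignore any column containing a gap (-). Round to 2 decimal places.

75.00%

Excluding the 1 gap column leaves 16 comparable sites.
Mismatches occur at site 3 (A/G), site 4 (C/T), site 12 (A/T), site 17 (A/G).
12 of the 16 comparable sites match, so the percent identity is 12/16 × 100 = 75.00%.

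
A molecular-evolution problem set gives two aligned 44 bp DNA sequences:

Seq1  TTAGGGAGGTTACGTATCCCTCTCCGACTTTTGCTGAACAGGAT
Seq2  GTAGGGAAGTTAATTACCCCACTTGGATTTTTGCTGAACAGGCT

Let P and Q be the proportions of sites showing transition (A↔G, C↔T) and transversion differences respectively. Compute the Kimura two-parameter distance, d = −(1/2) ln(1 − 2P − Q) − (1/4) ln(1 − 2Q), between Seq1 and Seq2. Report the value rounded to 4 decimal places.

0.2711

Mismatches occur at site 1 (T→G, transversion), site 8 (G→A, transition), site 13 (C→A, transversion), site 14 (G→T, transversion), site 17 (T→C, transition), site 21 (T→A, transversion), site 24 (C→T, transition), site 25 (C→G, transversion), site 28 (C→T, transition), site 43 (A→C, transversion).
Of the 10 differences, 4 transitions and 6 transversions over 44 sites: P = 4/44 = 0.090909, Q = 6/44 = 0.136364.
d = −0.5·ln(0.681818) − 0.25·ln(0.727272) = −0.5·(-0.382993) − 0.25·(-0.318455) = 0.2711.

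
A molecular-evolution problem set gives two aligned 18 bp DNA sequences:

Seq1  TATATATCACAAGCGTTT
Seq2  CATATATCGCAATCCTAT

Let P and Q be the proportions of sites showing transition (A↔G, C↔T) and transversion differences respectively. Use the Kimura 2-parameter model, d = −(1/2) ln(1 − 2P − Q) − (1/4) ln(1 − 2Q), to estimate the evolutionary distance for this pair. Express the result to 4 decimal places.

The sequences differ at positions 1 (T/C, transition), 9 (A/G, transition), 13 (G/T, transversion), 15 (G/C, transversion), 17 (T/A, transversion).
Of the 5 differences, 2 transitions and 3 transversions over 18 sites: P = 2/18 = 0.111111, Q = 3/18 = 0.166667.
d = −0.5·ln(0.611111) − 0.25·ln(0.666666) = −0.5·(-0.492477) − 0.25·(-0.405466) = 0.3476.

0.3476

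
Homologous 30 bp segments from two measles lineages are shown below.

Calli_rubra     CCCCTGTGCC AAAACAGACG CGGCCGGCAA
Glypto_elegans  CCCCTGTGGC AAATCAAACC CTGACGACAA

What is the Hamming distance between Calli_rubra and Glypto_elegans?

The sequences differ at positions 9 (C/G), 14 (A/T), 17 (G/A), 20 (G/C), 22 (G/T), 24 (C/A), 27 (G/A).
That gives 7 mismatches out of 30 aligned sites, so the Hamming distance is 7.

7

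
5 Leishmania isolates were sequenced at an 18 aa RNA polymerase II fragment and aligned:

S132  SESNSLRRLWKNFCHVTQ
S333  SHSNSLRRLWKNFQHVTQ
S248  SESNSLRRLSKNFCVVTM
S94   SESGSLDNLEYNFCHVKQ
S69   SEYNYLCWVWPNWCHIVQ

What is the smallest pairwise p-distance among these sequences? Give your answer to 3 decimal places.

Pairwise Hamming distances:
  S132 vs S333: 2
  S132 vs S248: 3
  S132 vs S94: 6
  S132 vs S69: 9
  S333 vs S248: 5
  S333 vs S94: 8
  S333 vs S69: 11
  S248 vs S94: 8
  S248 vs S69: 12
  S94 vs S69: 11
The smallest is 2 mismatches, between S132 and S333; p = 2/18 = 0.111.

0.111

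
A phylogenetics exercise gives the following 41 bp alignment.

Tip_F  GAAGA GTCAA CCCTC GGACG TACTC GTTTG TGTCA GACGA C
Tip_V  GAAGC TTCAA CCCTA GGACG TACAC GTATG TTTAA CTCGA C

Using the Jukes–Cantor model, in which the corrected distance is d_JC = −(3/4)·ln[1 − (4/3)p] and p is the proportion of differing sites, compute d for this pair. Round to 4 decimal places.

The sequences differ at positions 5 (A/C), 6 (G/T), 15 (C/A), 24 (T/A), 28 (T/A), 32 (G/T), 34 (C/A), 36 (G/C), 37 (A/T).
p = 9/41 = 0.219512.
d = −0.75 · ln(1 − (4/3)·0.219512) = −0.75 · ln(0.707317) = −0.75 · (-0.346276) = 0.2597.

0.2597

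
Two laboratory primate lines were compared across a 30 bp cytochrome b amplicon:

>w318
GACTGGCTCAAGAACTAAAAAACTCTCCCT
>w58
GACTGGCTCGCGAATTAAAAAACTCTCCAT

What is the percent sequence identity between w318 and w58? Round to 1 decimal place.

86.7%

Differing sites — 10:A/G; 11:A/C; 15:C/T; 29:C/A.
26 of the 30 sites match, so the percent identity is 26/30 × 100 = 86.7%.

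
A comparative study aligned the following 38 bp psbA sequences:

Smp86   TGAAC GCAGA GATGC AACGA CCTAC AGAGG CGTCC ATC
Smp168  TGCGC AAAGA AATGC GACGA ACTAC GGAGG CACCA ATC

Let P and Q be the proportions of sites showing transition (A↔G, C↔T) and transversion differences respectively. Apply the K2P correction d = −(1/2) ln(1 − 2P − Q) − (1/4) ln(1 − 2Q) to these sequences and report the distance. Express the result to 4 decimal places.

0.3800

Differing sites — 3:A/C (Tv); 4:A/G (Ti); 6:G/A (Ti); 7:C/A (Tv); 11:G/A (Ti); 16:A/G (Ti); 21:C/A (Tv); 26:A/G (Ti); 32:G/A (Ti); 33:T/C (Ti); 35:C/A (Tv).
Of the 11 differences, 7 transitions and 4 transversions over 38 sites: P = 7/38 = 0.184211, Q = 4/38 = 0.105263.
d = −0.5·ln(0.526315) − 0.25·ln(0.789474) = −0.5·(-0.641855) − 0.25·(-0.236388) = 0.3800.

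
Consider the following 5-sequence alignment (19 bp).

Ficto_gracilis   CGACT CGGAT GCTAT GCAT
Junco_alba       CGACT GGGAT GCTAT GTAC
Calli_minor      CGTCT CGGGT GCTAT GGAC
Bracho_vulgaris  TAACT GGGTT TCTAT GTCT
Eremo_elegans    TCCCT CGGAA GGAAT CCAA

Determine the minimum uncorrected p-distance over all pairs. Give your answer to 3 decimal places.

0.158

Pairwise Hamming distances:
  Ficto_gracilis vs Junco_alba: 3
  Ficto_gracilis vs Calli_minor: 4
  Ficto_gracilis vs Bracho_vulgaris: 7
  Ficto_gracilis vs Eremo_elegans: 8
  Junco_alba vs Calli_minor: 4
  Junco_alba vs Bracho_vulgaris: 6
  Junco_alba vs Eremo_elegans: 10
  Calli_minor vs Bracho_vulgaris: 9
  Calli_minor vs Eremo_elegans: 10
  Bracho_vulgaris vs Eremo_elegans: 12
The smallest is 3 mismatches, between Ficto_gracilis and Junco_alba; p = 3/19 = 0.158.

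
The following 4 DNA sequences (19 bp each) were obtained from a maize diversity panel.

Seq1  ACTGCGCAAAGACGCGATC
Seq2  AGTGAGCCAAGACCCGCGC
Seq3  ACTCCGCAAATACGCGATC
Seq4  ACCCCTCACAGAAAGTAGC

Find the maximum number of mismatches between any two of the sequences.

Pairwise Hamming distances:
  Seq1 vs Seq2: 6
  Seq1 vs Seq3: 2
  Seq1 vs Seq4: 9
  Seq2 vs Seq3: 8
  Seq2 vs Seq4: 12
  Seq3 vs Seq4: 9
The largest is 12, between Seq2 and Seq4.

12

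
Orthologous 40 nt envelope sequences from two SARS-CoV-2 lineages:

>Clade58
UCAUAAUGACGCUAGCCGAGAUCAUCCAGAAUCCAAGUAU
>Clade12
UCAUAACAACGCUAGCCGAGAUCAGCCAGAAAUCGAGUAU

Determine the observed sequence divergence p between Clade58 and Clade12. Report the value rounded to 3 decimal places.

The sequences differ at positions 7 (U/C), 8 (G/A), 25 (U/G), 32 (U/A), 33 (C/U), 35 (A/G).
There are 6 differences over 40 sites, so p = 6/40 = 0.150.

0.150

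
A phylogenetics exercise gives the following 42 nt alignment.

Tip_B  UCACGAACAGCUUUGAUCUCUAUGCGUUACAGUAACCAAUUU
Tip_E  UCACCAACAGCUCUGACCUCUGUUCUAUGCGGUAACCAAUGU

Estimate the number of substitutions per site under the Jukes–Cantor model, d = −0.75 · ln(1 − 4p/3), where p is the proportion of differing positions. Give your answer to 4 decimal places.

Mismatches occur at site 5 (G/C), site 13 (U/C), site 17 (U/C), site 22 (A/G), site 24 (G/U), site 26 (G/U), site 27 (U/A), site 29 (A/G), site 31 (A/G), site 41 (U/G).
p = 10/42 = 0.238095.
d = −0.75 · ln(1 − (4/3)·0.238095) = −0.75 · ln(0.682540) = −0.75 · (-0.381934) = 0.2865.

0.2865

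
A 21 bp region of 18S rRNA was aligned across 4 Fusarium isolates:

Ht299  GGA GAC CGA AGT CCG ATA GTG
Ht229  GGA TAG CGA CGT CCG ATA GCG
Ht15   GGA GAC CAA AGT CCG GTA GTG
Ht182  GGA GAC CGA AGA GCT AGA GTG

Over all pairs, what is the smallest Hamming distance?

Pairwise Hamming distances:
  Ht299 vs Ht229: 4
  Ht299 vs Ht15: 2
  Ht299 vs Ht182: 4
  Ht229 vs Ht15: 6
  Ht229 vs Ht182: 8
  Ht15 vs Ht182: 6
The smallest is 2, between Ht299 and Ht15.

2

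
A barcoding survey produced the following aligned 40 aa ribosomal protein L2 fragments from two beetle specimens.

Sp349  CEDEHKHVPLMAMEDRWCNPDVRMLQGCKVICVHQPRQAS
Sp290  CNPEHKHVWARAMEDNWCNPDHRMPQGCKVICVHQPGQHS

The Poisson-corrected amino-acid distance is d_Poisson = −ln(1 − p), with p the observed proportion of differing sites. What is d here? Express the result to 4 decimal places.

Mismatches occur at site 2 (E→N), site 3 (D→P), site 9 (P→W), site 10 (L→A), site 11 (M→R), site 16 (R→N), site 22 (V→H), site 25 (L→P), site 37 (R→G), site 39 (A→H).
p = 10/40 = 0.250000.
d = −ln(1 − 0.250000) = −ln(0.750000) = 0.2877.

0.2877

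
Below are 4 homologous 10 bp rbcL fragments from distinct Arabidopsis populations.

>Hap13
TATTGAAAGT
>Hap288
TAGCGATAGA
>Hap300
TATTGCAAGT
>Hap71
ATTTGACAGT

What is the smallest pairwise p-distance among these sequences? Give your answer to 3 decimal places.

0.100

Pairwise Hamming distances:
  Hap13 vs Hap288: 4
  Hap13 vs Hap300: 1
  Hap13 vs Hap71: 3
  Hap288 vs Hap300: 5
  Hap288 vs Hap71: 6
  Hap300 vs Hap71: 4
The smallest is 1 mismatch, between Hap13 and Hap300; p = 1/10 = 0.100.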